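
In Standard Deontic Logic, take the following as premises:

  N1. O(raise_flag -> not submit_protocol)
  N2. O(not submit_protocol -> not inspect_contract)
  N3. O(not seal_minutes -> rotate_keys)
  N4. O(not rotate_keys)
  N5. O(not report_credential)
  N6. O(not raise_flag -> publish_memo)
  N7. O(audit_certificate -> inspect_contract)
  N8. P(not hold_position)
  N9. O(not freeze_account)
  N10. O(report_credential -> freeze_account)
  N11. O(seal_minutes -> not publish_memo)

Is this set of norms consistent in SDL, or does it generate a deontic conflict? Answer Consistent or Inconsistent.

Consistent

Premise 10 is O(report_credential -> freeze_account), but O(report_credential) is not derivable from the premises, so it does not yield O(freeze_account).
So O(freeze_account) is not derivable, and the apparent clash with O(not freeze_account) does not arise.
A world satisfying every obligation exists (e.g. audit_certificate=false, freeze_account=false, hold_position=false, inspect_contract=false, publish_memo=false, raise_flag=true, report_credential=false, rotate_keys=false, seal_minutes=true, submit_protocol=false); no atom is both obligatory and forbidden, so the set is consistent.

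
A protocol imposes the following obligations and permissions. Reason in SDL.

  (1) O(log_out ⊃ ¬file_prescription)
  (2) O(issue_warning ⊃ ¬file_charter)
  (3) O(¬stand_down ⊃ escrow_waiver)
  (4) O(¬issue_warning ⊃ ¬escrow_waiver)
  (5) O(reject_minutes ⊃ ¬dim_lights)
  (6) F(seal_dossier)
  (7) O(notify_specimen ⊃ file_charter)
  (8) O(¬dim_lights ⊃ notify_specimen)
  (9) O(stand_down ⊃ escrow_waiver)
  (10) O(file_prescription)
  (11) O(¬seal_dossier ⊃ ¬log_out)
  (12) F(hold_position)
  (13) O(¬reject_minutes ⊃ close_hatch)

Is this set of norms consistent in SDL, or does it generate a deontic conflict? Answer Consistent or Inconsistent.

Consistent

Premise 1 is O(log_out ⊃ ¬file_prescription), but O(log_out) is not derivable from the premises, so it does not yield O(¬file_prescription).
So O(¬file_prescription) is not derivable, and the apparent clash with O(file_prescription) does not arise.
A world satisfying every obligation exists (e.g. close_hatch=true, dim_lights=true, escrow_waiver=true, file_charter=false, file_prescription=true, hold_position=false, issue_warning=true, log_out=false, notify_specimen=false, reject_minutes=false, seal_dossier=false, stand_down=false); no atom is both obligatory and forbidden, so the set is consistent.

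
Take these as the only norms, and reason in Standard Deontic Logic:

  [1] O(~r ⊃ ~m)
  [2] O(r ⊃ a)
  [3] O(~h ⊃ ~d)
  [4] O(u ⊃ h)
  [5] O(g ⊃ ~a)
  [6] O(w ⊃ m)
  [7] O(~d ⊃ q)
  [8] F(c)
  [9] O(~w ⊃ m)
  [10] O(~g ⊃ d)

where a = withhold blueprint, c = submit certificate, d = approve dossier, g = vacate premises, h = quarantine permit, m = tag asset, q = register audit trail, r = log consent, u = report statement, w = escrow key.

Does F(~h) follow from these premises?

Yes

Premises 6 and 9 are O(w ⊃ m) and O(~w ⊃ m); every ideal world satisfies w or ~w, so in either case m holds — hence O(m).
The contrapositive of premise 1 (O(~r ⊃ ~m)) is O(m ⊃ r), and O(m) is already established, so O(r).
From O(r) and premise 2, O(r ⊃ a), we obtain O(a).
The contrapositive of premise 5 (O(g ⊃ ~a)) is O(a ⊃ ~g), and O(a) is already established, so O(~g).
Applying K to premise 10 (O(~g ⊃ d)) and O(~g) yields O(d).
The contrapositive of premise 3 (O(~h ⊃ ~d)) is O(d ⊃ h), and O(d) is already established, so O(h).
Premises 4, 7, 8 do not contribute to this derivation.
So O(h) holds, i.e. F(~h). The claim follows.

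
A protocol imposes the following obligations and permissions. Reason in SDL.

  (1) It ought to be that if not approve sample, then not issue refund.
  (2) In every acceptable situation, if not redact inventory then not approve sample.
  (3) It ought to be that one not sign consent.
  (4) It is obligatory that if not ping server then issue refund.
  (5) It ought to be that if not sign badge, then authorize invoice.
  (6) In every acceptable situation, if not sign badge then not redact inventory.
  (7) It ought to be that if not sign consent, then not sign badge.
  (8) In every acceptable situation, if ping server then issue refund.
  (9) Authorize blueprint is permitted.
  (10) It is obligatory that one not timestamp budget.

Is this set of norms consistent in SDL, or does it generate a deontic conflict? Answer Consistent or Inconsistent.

Inconsistent

By case analysis on ¬ping_server: premise 4 gives O(¬ping_server → issue_refund) and premise 8 gives O(ping_server → issue_refund), so O(issue_refund) either way.
Premise 1 is O(¬approve_sample → ¬issue_refund); contrapositively O(issue_refund → approve_sample). Since O(issue_refund) holds, K gives O(approve_sample).
The contrapositive of premise 2 (O(¬redact_inventory → ¬approve_sample)) is O(approve_sample → redact_inventory), and O(approve_sample) is already established, so O(redact_inventory).
Premise 6, O(¬sign_badge → ¬redact_inventory), contraposes to O(redact_inventory → sign_badge); with O(redact_inventory) we get O(sign_badge).
Premise 7 is O(¬sign_consent → ¬sign_badge); contrapositively O(sign_badge → sign_consent). Since O(sign_badge) holds, K gives O(sign_consent).
But premise 3 directly asserts O(¬sign_consent).
We now have both O(sign_consent) and O(¬sign_consent) — sign_consent is simultaneously obligatory and forbidden, violating the D-axiom.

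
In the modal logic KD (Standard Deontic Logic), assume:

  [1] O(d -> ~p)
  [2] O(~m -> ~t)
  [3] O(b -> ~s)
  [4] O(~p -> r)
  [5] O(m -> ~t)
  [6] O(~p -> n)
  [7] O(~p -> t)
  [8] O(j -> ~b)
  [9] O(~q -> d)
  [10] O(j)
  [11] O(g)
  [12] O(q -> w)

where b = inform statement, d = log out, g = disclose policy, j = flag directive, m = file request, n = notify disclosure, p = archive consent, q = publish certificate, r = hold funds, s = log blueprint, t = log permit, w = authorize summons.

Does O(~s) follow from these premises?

Premise 3 is O(b -> ~s), but O(b) is not derivable from the premises, so it does not yield O(~s).
No other premise forces O(~s). An ideal world satisfying every premise can still have ~s false, so O(~s) is not derivable.

No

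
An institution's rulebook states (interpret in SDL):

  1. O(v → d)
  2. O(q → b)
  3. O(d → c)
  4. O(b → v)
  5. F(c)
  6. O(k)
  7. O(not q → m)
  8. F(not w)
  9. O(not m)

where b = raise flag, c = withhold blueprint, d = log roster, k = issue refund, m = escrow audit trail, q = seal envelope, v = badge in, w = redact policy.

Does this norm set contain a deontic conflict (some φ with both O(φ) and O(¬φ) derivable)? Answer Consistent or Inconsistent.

Inconsistent

F(c) at premise 5 means O(not c).
Premise 3 is O(d → c); contrapositively O(not c → not d). Since O(not c) holds, K gives O(not d).
Premise 1, O(v → d), contraposes to O(not d → not v); with O(not d) we get O(not v).
Premise 4, O(b → v), contraposes to O(not v → not b); with O(not v) we get O(not b).
The contrapositive of premise 2 (O(q → b)) is O(not b → not q), and O(not b) is already established, so O(not q).
From O(not q) and premise 7, O(not q → m), we obtain O(m).
Yet premise 9 states O(not m).
We now have both O(m) and O(not m) — m is simultaneously obligatory and forbidden, violating the D-axiom.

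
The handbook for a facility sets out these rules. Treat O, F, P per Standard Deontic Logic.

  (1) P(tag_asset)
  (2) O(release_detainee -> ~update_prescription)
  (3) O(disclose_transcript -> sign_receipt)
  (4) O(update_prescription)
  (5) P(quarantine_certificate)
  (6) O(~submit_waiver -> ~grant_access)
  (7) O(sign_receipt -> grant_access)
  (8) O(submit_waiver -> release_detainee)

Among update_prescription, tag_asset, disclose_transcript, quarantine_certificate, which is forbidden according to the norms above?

disclose_transcript

Premise 4 gives O(update_prescription).
The contrapositive of premise 2 (O(release_detainee -> ~update_prescription)) is O(update_prescription -> ~release_detainee), and O(update_prescription) is already established, so O(~release_detainee).
Premise 8, O(submit_waiver -> release_detainee), contraposes to O(~release_detainee -> ~submit_waiver); with O(~release_detainee) we get O(~submit_waiver).
Premise 6 is O(~submit_waiver -> ~grant_access); since O(~submit_waiver), deontic closure gives O(~grant_access).
Premise 7 is O(sign_receipt -> grant_access); contrapositively O(~grant_access -> ~sign_receipt). Since O(~grant_access) holds, K gives O(~sign_receipt).
Premise 3, O(disclose_transcript -> sign_receipt), contraposes to O(~sign_receipt -> ~disclose_transcript); with O(~sign_receipt) we get O(~disclose_transcript).
So O(~disclose_transcript) holds, i.e. disclose_transcript is forbidden. None of the other listed options is forbidden under the premises.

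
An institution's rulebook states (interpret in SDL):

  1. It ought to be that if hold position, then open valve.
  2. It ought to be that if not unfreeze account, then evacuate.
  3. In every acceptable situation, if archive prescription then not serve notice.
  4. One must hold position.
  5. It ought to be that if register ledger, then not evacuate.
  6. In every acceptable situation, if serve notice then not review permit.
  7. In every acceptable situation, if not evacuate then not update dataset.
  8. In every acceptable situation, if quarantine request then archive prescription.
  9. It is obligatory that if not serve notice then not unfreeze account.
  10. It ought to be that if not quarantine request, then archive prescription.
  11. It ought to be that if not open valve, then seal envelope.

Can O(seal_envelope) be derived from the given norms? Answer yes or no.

No

Premise 11 is O(¬open_valve → seal_envelope), but O(¬open_valve) is not derivable from the premises, so it does not yield O(seal_envelope).
No other premise forces O(seal_envelope). An ideal world satisfying every premise can still have seal_envelope false, so O(seal_envelope) is not derivable.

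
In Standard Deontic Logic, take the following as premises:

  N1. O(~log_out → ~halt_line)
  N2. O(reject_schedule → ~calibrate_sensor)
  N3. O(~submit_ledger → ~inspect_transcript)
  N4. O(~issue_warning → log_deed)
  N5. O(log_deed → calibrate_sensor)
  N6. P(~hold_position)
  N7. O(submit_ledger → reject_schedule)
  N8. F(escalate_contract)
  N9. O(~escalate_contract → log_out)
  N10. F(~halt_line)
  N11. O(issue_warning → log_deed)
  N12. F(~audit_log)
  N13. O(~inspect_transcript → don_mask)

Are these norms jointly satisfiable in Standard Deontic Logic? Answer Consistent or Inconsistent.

Premise 1 is O(~log_out → ~halt_line), but O(~log_out) is not derivable from the premises, so it does not yield O(~halt_line).
So O(~halt_line) is not derivable, and the apparent clash with O(halt_line) does not arise.
A world satisfying every obligation exists (e.g. audit_log=true, calibrate_sensor=true, don_mask=true, escalate_contract=false, halt_line=true, hold_position=false, inspect_transcript=false, issue_warning=false, log_deed=true, log_out=true, reject_schedule=false, submit_ledger=false); no atom is both obligatory and forbidden, so the set is consistent.

Consistent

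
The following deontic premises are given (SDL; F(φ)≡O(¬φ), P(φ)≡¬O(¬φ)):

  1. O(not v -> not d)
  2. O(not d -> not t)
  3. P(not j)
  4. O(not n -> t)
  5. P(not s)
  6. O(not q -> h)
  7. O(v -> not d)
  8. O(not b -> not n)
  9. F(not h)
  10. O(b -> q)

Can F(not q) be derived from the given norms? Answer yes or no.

Premises 7 and 1 cover both cases: O(v -> not d) and O(not v -> not d). Since v ∨ not v is a tautology, O(not d) follows.
From O(not d) and premise 2, O(not d -> not t), we obtain O(not t).
The contrapositive of premise 4 (O(not n -> t)) is O(not t -> n), and O(not t) is already established, so O(n).
Premise 8, O(not b -> not n), contraposes to O(n -> b); with O(n) we get O(b).
Premise 10 is O(b -> q); since O(b), deontic closure gives O(q).
Premises 3, 5, 6, 9 do not contribute to this derivation.
So O(q) holds, i.e. F(not q). The claim follows.

Yes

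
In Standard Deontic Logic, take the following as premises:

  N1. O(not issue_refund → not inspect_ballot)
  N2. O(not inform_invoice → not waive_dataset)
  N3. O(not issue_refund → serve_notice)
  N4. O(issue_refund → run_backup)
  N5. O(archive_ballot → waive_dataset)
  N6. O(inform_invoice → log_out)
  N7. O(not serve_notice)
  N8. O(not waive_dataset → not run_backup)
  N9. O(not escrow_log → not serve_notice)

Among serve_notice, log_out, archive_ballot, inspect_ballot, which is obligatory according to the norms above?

From premise 7 we have O(not serve_notice).
The contrapositive of premise 3 (O(not issue_refund → serve_notice)) is O(not serve_notice → issue_refund), and O(not serve_notice) is already established, so O(issue_refund).
Premise 4 is O(issue_refund → run_backup); since O(issue_refund), deontic closure gives O(run_backup).
The contrapositive of premise 8 (O(not waive_dataset → not run_backup)) is O(run_backup → waive_dataset), and O(run_backup) is already established, so O(waive_dataset).
Premise 2 is O(not inform_invoice → not waive_dataset); contrapositively O(waive_dataset → inform_invoice). Since O(waive_dataset) holds, K gives O(inform_invoice).
From O(inform_invoice) and premise 6, O(inform_invoice → log_out), we obtain O(log_out).
So O(log_out) holds — log_out is obligatory. None of the other listed options is made obligatory by any chain of premises.

log_out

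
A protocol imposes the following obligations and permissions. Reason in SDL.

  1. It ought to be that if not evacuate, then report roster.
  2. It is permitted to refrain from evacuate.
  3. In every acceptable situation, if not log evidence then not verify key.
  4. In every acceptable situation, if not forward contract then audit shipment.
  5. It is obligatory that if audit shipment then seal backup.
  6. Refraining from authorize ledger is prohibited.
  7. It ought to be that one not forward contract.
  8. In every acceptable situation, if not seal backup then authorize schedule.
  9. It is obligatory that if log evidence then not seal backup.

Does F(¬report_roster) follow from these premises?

No

Premise 1 is O(¬evacuate → report_roster), but O(¬evacuate) is not derivable from the premises (the permission P(¬evacuate) asserts only ¬O(evacuate), not O(¬evacuate)), so it does not yield O(report_roster).
No other premise forces O(report_roster). An ideal world satisfying every premise can still have ¬report_roster true, so F(¬report_roster) is not derivable.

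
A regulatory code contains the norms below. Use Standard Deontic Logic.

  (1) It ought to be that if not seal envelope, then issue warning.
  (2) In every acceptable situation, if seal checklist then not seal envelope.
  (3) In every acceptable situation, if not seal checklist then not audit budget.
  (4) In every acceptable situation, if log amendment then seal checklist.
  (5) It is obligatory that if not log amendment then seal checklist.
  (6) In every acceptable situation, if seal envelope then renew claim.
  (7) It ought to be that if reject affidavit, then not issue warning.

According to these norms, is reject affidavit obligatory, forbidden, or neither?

Forbidden

Premises 5 and 4 cover both cases: O(¬log_amendment → seal_checklist) and O(log_amendment → seal_checklist). Since ¬log_amendment ∨ log_amendment is a tautology, O(seal_checklist) follows.
Premise 2 is O(seal_checklist → ¬seal_envelope); since O(seal_checklist), deontic closure gives O(¬seal_envelope).
Premise 1 is O(¬seal_envelope → issue_warning); since O(¬seal_envelope), deontic closure gives O(issue_warning).
The contrapositive of premise 7 (O(reject_affidavit → ¬issue_warning)) is O(issue_warning → ¬reject_affidavit), and O(issue_warning) is already established, so O(¬reject_affidavit).
Premises 3, 6 do not contribute to this derivation.
Thus O(¬reject_affidavit), which is F(reject_affidavit): reject_affidavit is forbidden.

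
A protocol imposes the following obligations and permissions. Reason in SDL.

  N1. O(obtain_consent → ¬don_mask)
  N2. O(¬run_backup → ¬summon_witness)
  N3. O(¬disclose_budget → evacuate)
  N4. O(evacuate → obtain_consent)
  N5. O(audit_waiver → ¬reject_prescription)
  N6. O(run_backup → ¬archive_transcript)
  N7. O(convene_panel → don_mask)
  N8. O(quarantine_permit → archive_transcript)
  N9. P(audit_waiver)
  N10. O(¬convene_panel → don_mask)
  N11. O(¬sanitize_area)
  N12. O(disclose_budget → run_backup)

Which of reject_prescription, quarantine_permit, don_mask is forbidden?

quarantine_permit

By case analysis on ¬convene_panel: premise 10 gives O(¬convene_panel → don_mask) and premise 7 gives O(convene_panel → don_mask), so O(don_mask) either way.
Premise 1 is O(obtain_consent → ¬don_mask); contrapositively O(don_mask → ¬obtain_consent). Since O(don_mask) holds, K gives O(¬obtain_consent).
The contrapositive of premise 4 (O(evacuate → obtain_consent)) is O(¬obtain_consent → ¬evacuate), and O(¬obtain_consent) is already established, so O(¬evacuate).
Premise 3, O(¬disclose_budget → evacuate), contraposes to O(¬evacuate → disclose_budget); with O(¬evacuate) we get O(disclose_budget).
Premise 12 is O(disclose_budget → run_backup); since O(disclose_budget), deontic closure gives O(run_backup).
Applying K to premise 6 (O(run_backup → ¬archive_transcript)) and O(run_backup) yields O(¬archive_transcript).
Premise 8 is O(quarantine_permit → archive_transcript); contrapositively O(¬archive_transcript → ¬quarantine_permit). Since O(¬archive_transcript) holds, K gives O(¬quarantine_permit).
So O(¬quarantine_permit) holds, i.e. quarantine_permit is forbidden. None of the other listed options is forbidden under the premises.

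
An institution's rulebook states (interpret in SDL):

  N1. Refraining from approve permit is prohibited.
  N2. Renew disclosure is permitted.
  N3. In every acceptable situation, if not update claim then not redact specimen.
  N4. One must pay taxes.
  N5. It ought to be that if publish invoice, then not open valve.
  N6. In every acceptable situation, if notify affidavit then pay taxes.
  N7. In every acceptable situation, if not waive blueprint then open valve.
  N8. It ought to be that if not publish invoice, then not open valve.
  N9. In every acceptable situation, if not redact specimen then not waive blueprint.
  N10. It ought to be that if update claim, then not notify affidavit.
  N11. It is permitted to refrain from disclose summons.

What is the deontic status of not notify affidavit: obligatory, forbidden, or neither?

Obligatory

Premises 8 and 5 cover both cases: O(¬publish_invoice → ¬open_valve) and O(publish_invoice → ¬open_valve). Since ¬publish_invoice ∨ publish_invoice is a tautology, O(¬open_valve) follows.
Premise 7 is O(¬waive_blueprint → open_valve); contrapositively O(¬open_valve → waive_blueprint). Since O(¬open_valve) holds, K gives O(waive_blueprint).
Premise 9 is O(¬redact_specimen → ¬waive_blueprint); contrapositively O(waive_blueprint → redact_specimen). Since O(waive_blueprint) holds, K gives O(redact_specimen).
The contrapositive of premise 3 (O(¬update_claim → ¬redact_specimen)) is O(redact_specimen → update_claim), and O(redact_specimen) is already established, so O(update_claim).
Applying K to premise 10 (O(update_claim → ¬notify_affidavit)) and O(update_claim) yields O(¬notify_affidavit).
Premises 1, 2, 4, 6, 11 do not contribute to this derivation.
Hence ¬notify_affidavit is obligatory.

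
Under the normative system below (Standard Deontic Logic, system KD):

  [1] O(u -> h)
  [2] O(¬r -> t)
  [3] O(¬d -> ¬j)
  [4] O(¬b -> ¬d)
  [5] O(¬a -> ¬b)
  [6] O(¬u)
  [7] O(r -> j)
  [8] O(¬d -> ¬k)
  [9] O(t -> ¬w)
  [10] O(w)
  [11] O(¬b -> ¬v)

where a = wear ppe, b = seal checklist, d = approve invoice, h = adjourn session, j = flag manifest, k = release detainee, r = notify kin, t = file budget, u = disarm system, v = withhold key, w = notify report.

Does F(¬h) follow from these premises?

Premise 1 is O(u -> h), but O(u) is not derivable from the premises, so it does not yield O(h).
No other premise forces O(h). An ideal world satisfying every premise can still have ¬h true, so F(¬h) is not derivable.

No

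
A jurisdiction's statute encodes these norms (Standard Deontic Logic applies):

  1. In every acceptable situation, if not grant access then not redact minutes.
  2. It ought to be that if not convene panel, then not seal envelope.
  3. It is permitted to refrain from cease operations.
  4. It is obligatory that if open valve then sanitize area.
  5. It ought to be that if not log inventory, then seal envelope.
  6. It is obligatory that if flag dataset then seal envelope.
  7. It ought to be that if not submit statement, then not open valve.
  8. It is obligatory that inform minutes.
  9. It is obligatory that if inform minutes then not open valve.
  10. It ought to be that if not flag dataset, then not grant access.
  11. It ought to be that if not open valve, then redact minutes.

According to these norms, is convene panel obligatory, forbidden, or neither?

Premise 8 states O(inform_minutes) outright.
From O(inform_minutes) and premise 9, O(inform_minutes → ¬open_valve), we obtain O(¬open_valve).
Premise 11 is O(¬open_valve → redact_minutes); since O(¬open_valve), deontic closure gives O(redact_minutes).
The contrapositive of premise 1 (O(¬grant_access → ¬redact_minutes)) is O(redact_minutes → grant_access), and O(redact_minutes) is already established, so O(grant_access).
Premise 10, O(¬flag_dataset → ¬grant_access), contraposes to O(grant_access → flag_dataset); with O(grant_access) we get O(flag_dataset).
With premise 6, O(flag_dataset → seal_envelope), the K-axiom yields O(seal_envelope).
Premise 2, O(¬convene_panel → ¬seal_envelope), contraposes to O(seal_envelope → convene_panel); with O(seal_envelope) we get O(convene_panel).
Premises 3, 4, 5, 7 do not contribute to this derivation.
Hence convene_panel is obligatory.

Obligatory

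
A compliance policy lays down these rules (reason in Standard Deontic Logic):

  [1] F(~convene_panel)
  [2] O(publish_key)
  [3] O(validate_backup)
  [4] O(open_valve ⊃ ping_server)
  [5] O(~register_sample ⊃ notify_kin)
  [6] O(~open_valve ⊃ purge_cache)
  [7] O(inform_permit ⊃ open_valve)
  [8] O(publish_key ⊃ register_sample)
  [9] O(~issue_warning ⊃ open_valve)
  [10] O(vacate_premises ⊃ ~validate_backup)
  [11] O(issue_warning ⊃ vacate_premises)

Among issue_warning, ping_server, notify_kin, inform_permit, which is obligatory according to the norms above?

Premise 3 states O(validate_backup) outright.
Premise 10, O(vacate_premises ⊃ ~validate_backup), contraposes to O(validate_backup ⊃ ~vacate_premises); with O(validate_backup) we get O(~vacate_premises).
Premise 11 is O(issue_warning ⊃ vacate_premises); contrapositively O(~vacate_premises ⊃ ~issue_warning). Since O(~vacate_premises) holds, K gives O(~issue_warning).
With premise 9, O(~issue_warning ⊃ open_valve), the K-axiom yields O(open_valve).
From O(open_valve) and premise 4, O(open_valve ⊃ ping_server), we obtain O(ping_server).
So O(ping_server) holds — ping_server is obligatory. None of the other listed options is made obligatory by any chain of premises.

ping_server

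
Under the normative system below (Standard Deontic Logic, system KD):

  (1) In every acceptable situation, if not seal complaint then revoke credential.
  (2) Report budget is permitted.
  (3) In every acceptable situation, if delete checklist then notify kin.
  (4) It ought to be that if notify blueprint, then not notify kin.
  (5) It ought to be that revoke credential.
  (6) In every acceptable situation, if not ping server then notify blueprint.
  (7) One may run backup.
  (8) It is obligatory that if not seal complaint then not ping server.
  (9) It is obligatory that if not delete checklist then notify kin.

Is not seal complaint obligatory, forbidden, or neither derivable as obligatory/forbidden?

By case analysis on delete_checklist: premise 3 gives O(delete_checklist → notify_kin) and premise 9 gives O(¬delete_checklist → notify_kin), so O(notify_kin) either way.
Premise 4 is O(notify_blueprint → ¬notify_kin); contrapositively O(notify_kin → ¬notify_blueprint). Since O(notify_kin) holds, K gives O(¬notify_blueprint).
Premise 6 is O(¬ping_server → notify_blueprint); contrapositively O(¬notify_blueprint → ping_server). Since O(¬notify_blueprint) holds, K gives O(ping_server).
The contrapositive of premise 8 (O(¬seal_complaint → ¬ping_server)) is O(ping_server → seal_complaint), and O(ping_server) is already established, so O(seal_complaint).
Premises 1, 2, 5, 7 do not contribute to this derivation.
Thus O(seal_complaint), which is F(¬seal_complaint): ¬seal_complaint is forbidden.

Forbidden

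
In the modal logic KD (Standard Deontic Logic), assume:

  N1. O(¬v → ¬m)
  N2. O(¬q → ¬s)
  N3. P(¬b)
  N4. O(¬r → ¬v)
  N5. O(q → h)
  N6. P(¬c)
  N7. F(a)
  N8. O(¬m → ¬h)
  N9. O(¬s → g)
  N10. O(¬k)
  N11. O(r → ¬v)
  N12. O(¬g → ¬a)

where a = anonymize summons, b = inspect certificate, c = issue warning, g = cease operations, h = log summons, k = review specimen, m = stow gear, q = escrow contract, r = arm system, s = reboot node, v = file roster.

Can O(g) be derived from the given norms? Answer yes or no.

Yes

Premises 4 and 11 are O(¬r → ¬v) and O(r → ¬v); every ideal world satisfies ¬r or r, so in either case ¬v holds — hence O(¬v).
With premise 1, O(¬v → ¬m), the K-axiom yields O(¬m).
Premise 8 is O(¬m → ¬h); since O(¬m), deontic closure gives O(¬h).
Premise 5 is O(q → h); contrapositively O(¬h → ¬q). Since O(¬h) holds, K gives O(¬q).
Applying K to premise 2 (O(¬q → ¬s)) and O(¬q) yields O(¬s).
Applying K to premise 9 (O(¬s → g)) and O(¬s) yields O(g).
Premises 3, 6, 7, 10, 12 do not contribute to this derivation.
So O(g) follows.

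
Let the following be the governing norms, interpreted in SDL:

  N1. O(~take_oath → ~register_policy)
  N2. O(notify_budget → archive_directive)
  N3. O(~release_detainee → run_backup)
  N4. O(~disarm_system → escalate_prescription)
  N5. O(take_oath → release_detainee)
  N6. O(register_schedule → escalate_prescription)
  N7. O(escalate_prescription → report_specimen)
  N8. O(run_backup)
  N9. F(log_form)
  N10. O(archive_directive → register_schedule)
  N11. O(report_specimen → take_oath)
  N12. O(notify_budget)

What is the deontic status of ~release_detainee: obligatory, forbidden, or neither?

Forbidden

From premise 12 we have O(notify_budget).
From O(notify_budget) and premise 2, O(notify_budget → archive_directive), we obtain O(archive_directive).
Premise 10 is O(archive_directive → register_schedule); since O(archive_directive), deontic closure gives O(register_schedule).
With premise 6, O(register_schedule → escalate_prescription), the K-axiom yields O(escalate_prescription).
From O(escalate_prescription) and premise 7, O(escalate_prescription → report_specimen), we obtain O(report_specimen).
Premise 11 is O(report_specimen → take_oath); since O(report_specimen), deontic closure gives O(take_oath).
Premise 5 is O(take_oath → release_detainee); since O(take_oath), deontic closure gives O(release_detainee).
Premises 1, 3, 4, 8, 9 do not contribute to this derivation.
Thus O(release_detainee), which is F(~release_detainee): ~release_detainee is forbidden.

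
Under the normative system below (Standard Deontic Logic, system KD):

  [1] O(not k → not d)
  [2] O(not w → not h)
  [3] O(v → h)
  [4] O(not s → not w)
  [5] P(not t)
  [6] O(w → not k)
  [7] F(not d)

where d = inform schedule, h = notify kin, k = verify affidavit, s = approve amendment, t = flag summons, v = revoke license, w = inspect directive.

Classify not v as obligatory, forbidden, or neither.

Obligatory

Premise 7, F(not d), is equivalent to O(d).
Premise 1, O(not k → not d), contraposes to O(d → k); with O(d) we get O(k).
The contrapositive of premise 6 (O(w → not k)) is O(k → not w), and O(k) is already established, so O(not w).
With premise 2, O(not w → not h), the K-axiom yields O(not h).
Premise 3, O(v → h), contraposes to O(not h → not v); with O(not h) we get O(not v).
Premises 4, 5 do not contribute to this derivation.
Hence not v is obligatory.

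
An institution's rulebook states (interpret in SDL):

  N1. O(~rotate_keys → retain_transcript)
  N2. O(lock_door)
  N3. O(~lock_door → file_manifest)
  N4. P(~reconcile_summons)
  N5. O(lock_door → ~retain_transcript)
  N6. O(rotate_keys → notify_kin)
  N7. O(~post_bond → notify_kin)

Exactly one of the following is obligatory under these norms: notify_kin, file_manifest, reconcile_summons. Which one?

Premise 2 states O(lock_door) outright.
Applying K to premise 5 (O(lock_door → ~retain_transcript)) and O(lock_door) yields O(~retain_transcript).
Premise 1 is O(~rotate_keys → retain_transcript); contrapositively O(~retain_transcript → rotate_keys). Since O(~retain_transcript) holds, K gives O(rotate_keys).
From O(rotate_keys) and premise 6, O(rotate_keys → notify_kin), we obtain O(notify_kin).
So O(notify_kin) holds — notify_kin is obligatory. None of the other listed options is made obligatory by any chain of premises.

notify_kin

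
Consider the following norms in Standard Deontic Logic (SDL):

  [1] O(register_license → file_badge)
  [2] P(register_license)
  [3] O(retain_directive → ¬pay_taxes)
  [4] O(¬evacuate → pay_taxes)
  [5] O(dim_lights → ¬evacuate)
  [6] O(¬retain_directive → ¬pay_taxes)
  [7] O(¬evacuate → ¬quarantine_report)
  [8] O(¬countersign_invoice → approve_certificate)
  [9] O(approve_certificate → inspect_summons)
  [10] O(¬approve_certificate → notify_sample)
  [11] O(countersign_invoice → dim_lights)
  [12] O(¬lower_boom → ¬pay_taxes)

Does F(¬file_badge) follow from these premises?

No

Premise 1 is O(register_license → file_badge), but O(register_license) is not derivable from the premises (the permission P(register_license) asserts only ¬O(¬register_license), not O(register_license)), so it does not yield O(file_badge).
No other premise forces O(file_badge). An ideal world satisfying every premise can still have ¬file_badge true, so F(¬file_badge) is not derivable.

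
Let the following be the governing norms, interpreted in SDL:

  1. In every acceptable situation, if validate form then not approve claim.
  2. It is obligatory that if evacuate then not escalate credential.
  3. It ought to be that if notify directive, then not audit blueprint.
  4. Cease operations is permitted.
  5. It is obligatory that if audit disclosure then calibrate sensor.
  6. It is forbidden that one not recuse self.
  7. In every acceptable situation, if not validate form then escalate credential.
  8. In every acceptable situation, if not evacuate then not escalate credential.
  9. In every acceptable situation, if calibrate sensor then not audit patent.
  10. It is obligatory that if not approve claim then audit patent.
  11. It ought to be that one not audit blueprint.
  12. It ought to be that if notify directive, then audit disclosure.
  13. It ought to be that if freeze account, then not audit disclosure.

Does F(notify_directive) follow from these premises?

By case analysis on ¬evacuate: premise 8 gives O(¬evacuate → ¬escalate_credential) and premise 2 gives O(evacuate → ¬escalate_credential), so O(¬escalate_credential) either way.
Premise 7 is O(¬validate_form → escalate_credential); contrapositively O(¬escalate_credential → validate_form). Since O(¬escalate_credential) holds, K gives O(validate_form).
From O(validate_form) and premise 1, O(validate_form → ¬approve_claim), we obtain O(¬approve_claim).
Applying K to premise 10 (O(¬approve_claim → audit_patent)) and O(¬approve_claim) yields O(audit_patent).
The contrapositive of premise 9 (O(calibrate_sensor → ¬audit_patent)) is O(audit_patent → ¬calibrate_sensor), and O(audit_patent) is already established, so O(¬calibrate_sensor).
The contrapositive of premise 5 (O(audit_disclosure → calibrate_sensor)) is O(¬calibrate_sensor → ¬audit_disclosure), and O(¬calibrate_sensor) is already established, so O(¬audit_disclosure).
Premise 12 is O(notify_directive → audit_disclosure); contrapositively O(¬audit_disclosure → ¬notify_directive). Since O(¬audit_disclosure) holds, K gives O(¬notify_directive).
Premises 3, 4, 6, 11, 13 do not contribute to this derivation.
So O(¬notify_directive) holds, i.e. F(notify_directive). The claim follows.

Yes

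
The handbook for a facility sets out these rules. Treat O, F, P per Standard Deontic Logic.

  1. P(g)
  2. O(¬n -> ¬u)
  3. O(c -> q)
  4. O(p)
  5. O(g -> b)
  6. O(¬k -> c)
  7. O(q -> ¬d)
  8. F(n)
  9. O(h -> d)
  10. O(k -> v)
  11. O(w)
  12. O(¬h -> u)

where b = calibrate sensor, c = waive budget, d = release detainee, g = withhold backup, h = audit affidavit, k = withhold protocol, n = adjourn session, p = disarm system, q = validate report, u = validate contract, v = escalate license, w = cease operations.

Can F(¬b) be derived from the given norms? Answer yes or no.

Premise 5 is O(g -> b), but O(g) is not derivable from the premises (the permission P(g) asserts only ¬O(¬g), not O(g)), so it does not yield O(b).
No other premise forces O(b). An ideal world satisfying every premise can still have ¬b true, so F(¬b) is not derivable.

No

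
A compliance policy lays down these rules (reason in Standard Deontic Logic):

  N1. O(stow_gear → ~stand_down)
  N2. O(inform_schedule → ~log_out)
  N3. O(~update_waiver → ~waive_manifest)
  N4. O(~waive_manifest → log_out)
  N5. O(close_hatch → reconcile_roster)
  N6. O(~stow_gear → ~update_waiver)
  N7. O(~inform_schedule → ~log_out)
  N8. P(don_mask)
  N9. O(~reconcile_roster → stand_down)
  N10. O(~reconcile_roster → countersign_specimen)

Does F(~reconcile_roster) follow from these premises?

By case analysis on ~inform_schedule: premise 7 gives O(~inform_schedule → ~log_out) and premise 2 gives O(inform_schedule → ~log_out), so O(~log_out) either way.
Premise 4 is O(~waive_manifest → log_out); contrapositively O(~log_out → waive_manifest). Since O(~log_out) holds, K gives O(waive_manifest).
The contrapositive of premise 3 (O(~update_waiver → ~waive_manifest)) is O(waive_manifest → update_waiver), and O(waive_manifest) is already established, so O(update_waiver).
The contrapositive of premise 6 (O(~stow_gear → ~update_waiver)) is O(update_waiver → stow_gear), and O(update_waiver) is already established, so O(stow_gear).
With premise 1, O(stow_gear → ~stand_down), the K-axiom yields O(~stand_down).
Premise 9 is O(~reconcile_roster → stand_down); contrapositively O(~stand_down → reconcile_roster). Since O(~stand_down) holds, K gives O(reconcile_roster).
Premises 5, 8, 10 do not contribute to this derivation.
So O(reconcile_roster) holds, i.e. F(~reconcile_roster). The claim follows.

Yes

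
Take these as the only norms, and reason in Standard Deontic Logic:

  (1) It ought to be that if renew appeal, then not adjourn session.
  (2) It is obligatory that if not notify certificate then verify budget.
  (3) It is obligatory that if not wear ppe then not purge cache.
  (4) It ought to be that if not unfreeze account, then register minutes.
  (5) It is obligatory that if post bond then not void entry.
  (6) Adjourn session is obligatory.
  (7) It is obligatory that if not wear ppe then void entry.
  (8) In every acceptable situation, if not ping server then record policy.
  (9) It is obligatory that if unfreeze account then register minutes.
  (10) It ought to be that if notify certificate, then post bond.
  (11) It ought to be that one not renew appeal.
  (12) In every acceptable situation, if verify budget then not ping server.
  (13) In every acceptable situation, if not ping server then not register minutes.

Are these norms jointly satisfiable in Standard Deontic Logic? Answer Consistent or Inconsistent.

Consistent

Premise 1 is O(renew_appeal → ¬adjourn_session), but O(renew_appeal) is not derivable from the premises, so it does not yield O(¬adjourn_session).
So O(¬adjourn_session) is not derivable, and the apparent clash with O(adjourn_session) does not arise.
A world satisfying every obligation exists (e.g. adjourn_session=true, notify_certificate=true, ping_server=true, post_bond=true, purge_cache=false, record_policy=false, register_minutes=true, renew_appeal=false, unfreeze_account=false, verify_budget=false, void_entry=false, wear_ppe=true); no atom is both obligatory and forbidden, so the set is consistent.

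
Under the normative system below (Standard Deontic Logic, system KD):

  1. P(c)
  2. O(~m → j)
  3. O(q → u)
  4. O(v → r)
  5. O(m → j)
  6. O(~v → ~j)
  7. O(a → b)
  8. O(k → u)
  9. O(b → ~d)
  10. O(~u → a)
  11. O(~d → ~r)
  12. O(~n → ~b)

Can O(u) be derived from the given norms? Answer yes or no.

Yes

Premises 2 and 5 cover both cases: O(~m → j) and O(m → j). Since ~m ∨ m is a tautology, O(j) follows.
The contrapositive of premise 6 (O(~v → ~j)) is O(j → v), and O(j) is already established, so O(v).
From O(v) and premise 4, O(v → r), we obtain O(r).
Premise 11, O(~d → ~r), contraposes to O(r → d); with O(r) we get O(d).
Premise 9, O(b → ~d), contraposes to O(d → ~b); with O(d) we get O(~b).
The contrapositive of premise 7 (O(a → b)) is O(~b → ~a), and O(~b) is already established, so O(~a).
The contrapositive of premise 10 (O(~u → a)) is O(~a → u), and O(~a) is already established, so O(u).
Premises 1, 3, 8, 12 do not contribute to this derivation.
So O(u) follows.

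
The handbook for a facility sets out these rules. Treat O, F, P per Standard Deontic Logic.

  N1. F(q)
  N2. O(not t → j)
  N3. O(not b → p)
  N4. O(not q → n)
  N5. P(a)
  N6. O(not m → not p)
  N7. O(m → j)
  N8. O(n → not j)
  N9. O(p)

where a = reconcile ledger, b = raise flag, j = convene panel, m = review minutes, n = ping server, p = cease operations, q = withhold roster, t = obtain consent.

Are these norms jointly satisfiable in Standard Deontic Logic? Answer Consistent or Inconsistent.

Inconsistent

Premise 9 gives O(p).
Premise 6, O(not m → not p), contraposes to O(p → m); with O(p) we get O(m).
With premise 7, O(m → j), the K-axiom yields O(j).
Premise 8 is O(n → not j); contrapositively O(j → not n). Since O(j) holds, K gives O(not n).
Premise 4 is O(not q → n); contrapositively O(not n → q). Since O(not n) holds, K gives O(q).
However, F(q) at premise 1 amounts to O(not q).
We now have both O(q) and O(not q) — q is simultaneously obligatory and forbidden, violating the D-axiom.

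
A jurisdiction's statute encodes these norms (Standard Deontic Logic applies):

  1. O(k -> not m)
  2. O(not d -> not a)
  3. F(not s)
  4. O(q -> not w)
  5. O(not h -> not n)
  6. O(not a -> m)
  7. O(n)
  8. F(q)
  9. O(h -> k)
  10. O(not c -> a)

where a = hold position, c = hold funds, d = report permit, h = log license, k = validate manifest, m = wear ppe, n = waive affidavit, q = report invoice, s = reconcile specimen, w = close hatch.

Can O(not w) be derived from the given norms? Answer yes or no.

No

Premise 4 is O(q -> not w), but O(q) is not derivable from the premises, so it does not yield O(not w).
No other premise forces O(not w). An ideal world satisfying every premise can still have not w false, so O(not w) is not derivable.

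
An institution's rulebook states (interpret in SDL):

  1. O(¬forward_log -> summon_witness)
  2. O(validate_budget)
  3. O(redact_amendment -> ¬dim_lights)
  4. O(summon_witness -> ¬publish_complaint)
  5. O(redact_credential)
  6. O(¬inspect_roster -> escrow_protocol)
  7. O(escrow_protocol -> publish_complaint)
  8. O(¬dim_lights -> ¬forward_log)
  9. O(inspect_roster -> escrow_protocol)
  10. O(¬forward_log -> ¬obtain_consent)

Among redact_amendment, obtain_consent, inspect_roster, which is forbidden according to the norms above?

Premises 9 and 6 cover both cases: O(inspect_roster -> escrow_protocol) and O(¬inspect_roster -> escrow_protocol). Since inspect_roster ∨ ¬inspect_roster is a tautology, O(escrow_protocol) follows.
Premise 7 is O(escrow_protocol -> publish_complaint); since O(escrow_protocol), deontic closure gives O(publish_complaint).
The contrapositive of premise 4 (O(summon_witness -> ¬publish_complaint)) is O(publish_complaint -> ¬summon_witness), and O(publish_complaint) is already established, so O(¬summon_witness).
Premise 1 is O(¬forward_log -> summon_witness); contrapositively O(¬summon_witness -> forward_log). Since O(¬summon_witness) holds, K gives O(forward_log).
The contrapositive of premise 8 (O(¬dim_lights -> ¬forward_log)) is O(forward_log -> dim_lights), and O(forward_log) is already established, so O(dim_lights).
Premise 3, O(redact_amendment -> ¬dim_lights), contraposes to O(dim_lights -> ¬redact_amendment); with O(dim_lights) we get O(¬redact_amendment).
So O(¬redact_amendment) holds, i.e. redact_amendment is forbidden. None of the other listed options is forbidden under the premises.

redact_amendment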